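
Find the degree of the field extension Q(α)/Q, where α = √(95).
[Q(α):Q] = 2

[Q(α):Q] equals the degree of the minimal polynomial of α. Here α^2 = 95 and x^2 - 95 is irreducible (d = 95 is squarefree, ≠ 1, hence not a square), so deg(m_α) = 2. Thus [Q(α):Q] = 2.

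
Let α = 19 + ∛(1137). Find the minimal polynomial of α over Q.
m_α(x) = x^3 - 57x^2 + 1083x - 7996

Set β = α - 19 = ∛(1137), so β^3 = 1137. Then (α - 19)^3 - 1137 = 0, i.e. α is a root of g(x) = (x - 19)^3 - 1137 = x^3 - 57x^2 + 1083x - 7996. Since g(x) = h(x - 19) where h(x) = x^3 - 1137, and h is irreducible over Q (because 1137 is not a perfect cube, so h has no rational root, and a monic cubic with no rational root is irreducible), g is also irreducible (irreducibility is preserved under the substitution x → x - 19). Hence m_α(x) = x^3 - 57x^2 + 1083x - 7996.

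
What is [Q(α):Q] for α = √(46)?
[Q(α):Q] = 2

[Q(α):Q] equals the degree of the minimal polynomial of α. Here α^2 = 46 and x^2 - 46 is irreducible (d = 46 is squarefree, ≠ 1, hence not a square), so deg(m_α) = 2. Thus [Q(α):Q] = 2.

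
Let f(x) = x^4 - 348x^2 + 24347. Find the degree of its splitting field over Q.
[K : Q] = 4

Solving the quadratic in x^2: x^2 = (348 ± √(348^2 - 4·24347))/2 = (348 ± √23716)/2 = (348 ± 154)/2, giving x^2 = 251 or x^2 = 97. So f(x) = (x^2 - 251)(x^2 - 97) and the roots of f are ±√251, ±√97. Hence the splitting field is K = Q(√251, √97). Since 251 and 97 are distinct squarefree integers > 1, their product 24347 is not a perfect square, so √97 ∉ Q(√251). By the tower law [K:Q] = [Q(√251,√97):Q(√251)] · [Q(√251):Q] = 2 · 2 = 4.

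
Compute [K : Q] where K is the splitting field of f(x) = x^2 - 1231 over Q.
[K : Q] = 2

f(x) = x^2 - 1231 factors as (x - √1231)(x + √1231). The splitting field is K = Q(√1231). Since 1231 is squarefree and > 1, it is not a perfect square, so x^2 - 1231 is irreducible over Q and [Q(√1231) : Q] = 2. Hence [K : Q] = 2.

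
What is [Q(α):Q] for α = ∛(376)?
[Q(α):Q] = 3

The minimal polynomial of α is x^3 - 376, irreducible over Q since 376 is not a perfect cube (so x^3 - 376 has no rational root). Hence [Q(α):Q] = deg(m_α) = 3.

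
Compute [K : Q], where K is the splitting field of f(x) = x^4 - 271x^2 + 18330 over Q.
[K : Q] = 4

Solving the quadratic in x^2: x^2 = (271 ± √(271^2 - 4·18330))/2 = (271 ± √121)/2 = (271 ± 11)/2, giving x^2 = 141 or x^2 = 130. So f(x) = (x^2 - 141)(x^2 - 130) and the roots of f are ±√141, ±√130. Hence the splitting field is K = Q(√141, √130). Since 141 and 130 are distinct squarefree integers > 1, their product 18330 is not a perfect square, so √130 ∉ Q(√141). By the tower law [K:Q] = [Q(√141,√130):Q(√141)] · [Q(√141):Q] = 2 · 2 = 4.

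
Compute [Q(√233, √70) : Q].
[Q(√233, √70) : Q] = 4

[Q(√233):Q] = 2 (min poly x^2 - 233, irreducible since 233 is squarefree > 1). For the top step, suppose √70 ∈ Q(√233), say √70 = c + d√233 with c, d ∈ Q. Squaring: 70 = c^2 + 233d^2 + 2cd√233. Since √233 ∉ Q this forces 2cd = 0. If d = 0 then √70 = c ∈ Q, contradicting 70 squarefree > 1. If c = 0 then 70 = 233d^2, so 233·70 = (233d)^2 is a perfect square in Q — but 233·70 = 16310 is not a perfect square (since 233 and 70 are distinct squarefree integers). Contradiction. Hence √70 ∉ Q(√233), so x^2 - 70 stays irreducible over Q(√233) and [Q(√233, √70) : Q(√233)] = 2. By the tower law, [Q(√233, √70) : Q] = 2 · 2 = 4.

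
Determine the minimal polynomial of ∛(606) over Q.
m_α(x) = x^3 - 606

α satisfies α^3 = 606, so x^3 - 606 annihilates α. By the rational root test, a rational root p/q (in lowest terms) of x^3 - 606 would satisfy p^3 = 606 q^3, forcing q = 1 and p^3 = 606; but 606 is not a perfect cube, contradiction. A monic cubic over Q with no rational root is irreducible (any nontrivial factorization would include a linear factor). Hence x^3 - 606 is the minimal polynomial of α, and in particular [Q(α):Q] = 3.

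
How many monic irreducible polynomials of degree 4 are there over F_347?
There are 3624551718 monic irreducible polynomials of degree 4 over F_347

Each element of F_{347^4} that lies in no proper subfield is a root of exactly one monic irreducible of degree 4 over F_347, and each such polynomial has 4 distinct roots in F_{347^4}. By Möbius inversion the count is N_347(4) = (1/4) Σ_{d|4} μ(4/d) · 347^d = (1/4)(μ(4)·347^1 + μ(2)·347^2 + μ(1)·347^4) = 14498206872/4 = 3624551718.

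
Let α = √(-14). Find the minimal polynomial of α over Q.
m_α(x) = x^2 + 14

α satisfies α^2 + 14 = 0, so x^2 + 14 annihilates α. Since d = -14 is squarefree and ≠ 1, it is not a perfect square in Q, so x^2 + 14 has no rational root and is therefore irreducible over Q (a degree-2 polynomial over a field is irreducible iff it has no root). Hence m_α(x) = x^2 + 14.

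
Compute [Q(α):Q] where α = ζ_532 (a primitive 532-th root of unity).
[Q(α):Q] = 216

The minimal polynomial of ζ_532 over Q is the 532-th cyclotomic polynomial Φ_532(x), which is irreducible over Q and has degree φ(532) = 216. Hence [Q(α):Q] = φ(532) = 216.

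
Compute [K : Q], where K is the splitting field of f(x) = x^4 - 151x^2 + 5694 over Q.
[K : Q] = 4

Solving the quadratic in x^2: x^2 = (151 ± √(151^2 - 4·5694))/2 = (151 ± √25)/2 = (151 ± 5)/2, giving x^2 = 78 or x^2 = 73. So f(x) = (x^2 - 78)(x^2 - 73) and the roots of f are ±√78, ±√73. Hence the splitting field is K = Q(√78, √73). Since 78 and 73 are distinct squarefree integers > 1, their product 5694 is not a perfect square, so √73 ∉ Q(√78). By the tower law [K:Q] = [Q(√78,√73):Q(√78)] · [Q(√78):Q] = 2 · 2 = 4.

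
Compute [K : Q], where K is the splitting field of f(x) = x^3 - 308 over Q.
[K : Q] = 6

The roots of x^3 - 308 are ∛308, ω∛308, ω^2∛308 where ω = e^(2πi/3) is a primitive cube root of unity, so K = Q(∛308, ω). Now [Q(∛308):Q] = 3 (since 308 is not a perfect cube, x^3 - 308 is irreducible) and [Q(ω):Q] = 2. Both 2 and 3 divide [K:Q], and [K:Q] ≤ 3·2 = 6, so [K:Q] = 6. (Equivalently: Q(∛308) ⊂ R but ω ∉ R, so [K : Q(∛308)] = 2.)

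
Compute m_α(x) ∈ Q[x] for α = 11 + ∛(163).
m_α(x) = x^3 - 33x^2 + 363x - 1494

Set β = α - 11 = ∛(163), so β^3 = 163. Then (α - 11)^3 - 163 = 0, i.e. α is a root of g(x) = (x - 11)^3 - 163 = x^3 - 33x^2 + 363x - 1494. Since g(x) = h(x - 11) where h(x) = x^3 - 163, and h is irreducible over Q (because 163 is not a perfect cube, so h has no rational root, and a monic cubic with no rational root is irreducible), g is also irreducible (irreducibility is preserved under the substitution x → x - 11). Hence m_α(x) = x^3 - 33x^2 + 363x - 1494.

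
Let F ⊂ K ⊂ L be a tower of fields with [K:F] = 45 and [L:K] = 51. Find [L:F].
[L:F] = 2295

The tower law says that for any tower of field extensions F ⊂ K ⊂ L with finite degrees, [L:F] = [L:K] · [K:F]. Here this gives [L:F] = 51 · 45 = 2295.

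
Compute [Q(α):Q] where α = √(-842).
[Q(α):Q] = 2

[Q(α):Q] equals the degree of the minimal polynomial of α. Here α^2 = -842 and x^2 + 842 is irreducible (d = -842 is squarefree, ≠ 1, hence not a square), so deg(m_α) = 2. Thus [Q(α):Q] = 2.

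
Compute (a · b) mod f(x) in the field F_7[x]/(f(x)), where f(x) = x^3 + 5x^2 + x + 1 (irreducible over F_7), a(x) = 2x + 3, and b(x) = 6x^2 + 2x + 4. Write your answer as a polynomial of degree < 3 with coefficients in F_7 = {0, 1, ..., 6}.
a · b ≡ 4x^2 + 2x (mod f(x))

Multiply in F_7[x]: a(x)·b(x) = (2x + 3)·(6x^2 + 2x + 4) = 5x^3 + x^2 + 5. This has degree ≥ 3, so divide by f(x) over F_7: 5x^3 + x^2 + 5 = (5)·(x^3 + 5x^2 + x + 1) + (4x^2 + 2x). Hence a·b ≡ 4x^2 + 2x (mod f). (F_7[x]/(f) is a field with 7^3 = 343 elements since f is irreducible of degree 3.)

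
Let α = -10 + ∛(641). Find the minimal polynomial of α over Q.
m_α(x) = x^3 + 30x^2 + 300x + 359

Set β = α + 10 = ∛(641), so β^3 = 641. Then (α + 10)^3 - 641 = 0, i.e. α is a root of g(x) = (x + 10)^3 - 641 = x^3 + 30x^2 + 300x + 359. Since g(x) = h(x + 10) where h(x) = x^3 - 641, and h is irreducible over Q (because 641 is not a perfect cube, so h has no rational root, and a monic cubic with no rational root is irreducible), g is also irreducible (irreducibility is preserved under the substitution x → x + 10). Hence m_α(x) = x^3 + 30x^2 + 300x + 359.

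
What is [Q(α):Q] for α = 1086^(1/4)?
[Q(α):Q] = 4

α is a root of x^4 - 1086. By Eisenstein's criterion at the prime p = 2 (which divides the constant term 1086 but p^2 = 4 does not, since 1086 is squarefree), x^4 - 1086 is irreducible over Q. Hence [Q(α):Q] = 4.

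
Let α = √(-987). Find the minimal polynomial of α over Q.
m_α(x) = x^2 + 987

α satisfies α^2 + 987 = 0, so x^2 + 987 annihilates α. Since d = -987 is squarefree and ≠ 1, it is not a perfect square in Q, so x^2 + 987 has no rational root and is therefore irreducible over Q (a degree-2 polynomial over a field is irreducible iff it has no root). Hence m_α(x) = x^2 + 987.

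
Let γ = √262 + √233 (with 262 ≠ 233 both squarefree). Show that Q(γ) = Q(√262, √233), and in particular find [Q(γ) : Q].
[Q(γ) : Q] = 4 (equivalently, Q(γ) = Q(√262, √233))

Obviously Q(γ) ⊆ Q(√262, √233), and [Q(√262, √233):Q] = 4 (since 262, 233 are distinct squarefree integers > 1 with 61046 not a perfect square). To show equality we compute the minimal polynomial of γ. From γ = √262 + √233: γ^2 = 262 + 2√(61046) + 233 = 495 + 2√(61046), so γ^2 - 495 = 2√(61046); squaring, (γ^2 - 495)^2 = 4·61046, i.e. γ^4 - 990γ^2 + 245025 - 244184 = 0, i.e. γ^4 - 990γ^2 + 841 = 0. So γ is a root of x^4 - 990x^2 + 841. This polynomial is irreducible over Q: it has no rational root (each ±√262 ± √233 is irrational), and any factorization into two quadratics over Q would force √(61046) ∈ Q (pairing opposite roots) or √262, √233 ∈ Q (other pairings), all impossible. Hence [Q(γ):Q] = 4 = [Q(√262, √233):Q], so Q(γ) = Q(√262, √233).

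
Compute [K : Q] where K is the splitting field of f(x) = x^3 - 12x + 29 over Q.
[K : Q] = 6

By the rational root test, any rational root of the monic integer polynomial f(x) = x^3 - 12x + 29 must be an integer dividing the constant term 29, i.e. one of ±{1, 29}. Evaluating: f(1) = 18, f(-1) = 40, f(29) = 24070, f(-29) = -24012; none is 0, so f has no rational root and is therefore irreducible over Q (a cubic with no linear factor over a field is irreducible). For an irreducible cubic, the Galois group is A_3 or S_3 according as the discriminant disc(f) = -4a^3 - 27b^2 = -4·(-12)^3 - 27·(29)^2 = -15795 is or is not a square in Q. Here disc(f) = -15795 is not a perfect square in Q, so the Galois group of f over Q is not contained in A_3 and must be all of S_3. The splitting field has degree |S_3| = 6 over Q, so [K : Q] = 6.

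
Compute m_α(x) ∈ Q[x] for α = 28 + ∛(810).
m_α(x) = x^3 - 84x^2 + 2352x - 22762

Set β = α - 28 = ∛(810), so β^3 = 810. Then (α - 28)^3 - 810 = 0, i.e. α is a root of g(x) = (x - 28)^3 - 810 = x^3 - 84x^2 + 2352x - 22762. Since g(x) = h(x - 28) where h(x) = x^3 - 810, and h is irreducible over Q (because 810 is not a perfect cube, so h has no rational root, and a monic cubic with no rational root is irreducible), g is also irreducible (irreducibility is preserved under the substitution x → x - 28). Hence m_α(x) = x^3 - 84x^2 + 2352x - 22762.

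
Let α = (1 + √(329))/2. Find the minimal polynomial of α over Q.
m_α(x) = x^2 - x - 82

From 2α - 1 = √(329), squaring gives (2α - 1)^2 = 329, i.e. 4α^2 - 4α + 1 = 329, so α^2 - α + (1 - 329)/4 = 0. Since 329 ≡ 1 (mod 4), (1 - 329)/4 = -82 ∈ Z. The polynomial x^2 - x - 82 has discriminant 1 - 4·(-82) = 329, which is not a perfect square in Q (d = 329 is squarefree and ≠ 1), so x^2 - x - 82 is irreducible over Q. It is the minimal polynomial of α.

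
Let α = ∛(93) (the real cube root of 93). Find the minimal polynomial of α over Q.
m_α(x) = x^3 - 93

α satisfies α^3 = 93, so x^3 - 93 annihilates α. By the rational root test, a rational root p/q (in lowest terms) of x^3 - 93 would satisfy p^3 = 93 q^3, forcing q = 1 and p^3 = 93; but 93 is not a perfect cube, contradiction. A monic cubic over Q with no rational root is irreducible (any nontrivial factorization would include a linear factor). Hence x^3 - 93 is the minimal polynomial of α, and in particular [Q(α):Q] = 3.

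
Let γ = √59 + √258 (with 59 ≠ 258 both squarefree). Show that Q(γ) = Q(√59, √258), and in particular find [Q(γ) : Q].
[Q(γ) : Q] = 4 (equivalently, Q(γ) = Q(√59, √258))

Obviously Q(γ) ⊆ Q(√59, √258), and [Q(√59, √258):Q] = 4 (since 59, 258 are distinct squarefree integers > 1 with 15222 not a perfect square). To show equality we compute the minimal polynomial of γ. From γ = √59 + √258: γ^2 = 59 + 2√(15222) + 258 = 317 + 2√(15222), so γ^2 - 317 = 2√(15222); squaring, (γ^2 - 317)^2 = 4·15222, i.e. γ^4 - 634γ^2 + 100489 - 60888 = 0, i.e. γ^4 - 634γ^2 + 39601 = 0. So γ is a root of x^4 - 634x^2 + 39601. This polynomial is irreducible over Q: it has no rational root (each ±√59 ± √258 is irrational), and any factorization into two quadratics over Q would force √(15222) ∈ Q (pairing opposite roots) or √59, √258 ∈ Q (other pairings), all impossible. Hence [Q(γ):Q] = 4 = [Q(√59, √258):Q], so Q(γ) = Q(√59, √258).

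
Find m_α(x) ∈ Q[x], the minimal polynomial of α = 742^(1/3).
m_α(x) = x^3 - 742

α satisfies α^3 = 742, so x^3 - 742 annihilates α. By the rational root test, a rational root p/q (in lowest terms) of x^3 - 742 would satisfy p^3 = 742 q^3, forcing q = 1 and p^3 = 742; but 742 is not a perfect cube, contradiction. A monic cubic over Q with no rational root is irreducible (any nontrivial factorization would include a linear factor). Hence x^3 - 742 is the minimal polynomial of α, and in particular [Q(α):Q] = 3.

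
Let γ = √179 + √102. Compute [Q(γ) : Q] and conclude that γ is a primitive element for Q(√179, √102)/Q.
[Q(γ) : Q] = 4 (equivalently, Q(γ) = Q(√179, √102))

Obviously Q(γ) ⊆ Q(√179, √102), and [Q(√179, √102):Q] = 4 (since 179, 102 are distinct squarefree integers > 1 with 18258 not a perfect square). To show equality we compute the minimal polynomial of γ. From γ = √179 + √102: γ^2 = 179 + 2√(18258) + 102 = 281 + 2√(18258), so γ^2 - 281 = 2√(18258); squaring, (γ^2 - 281)^2 = 4·18258, i.e. γ^4 - 562γ^2 + 78961 - 73032 = 0, i.e. γ^4 - 562γ^2 + 5929 = 0. So γ is a root of x^4 - 562x^2 + 5929. This polynomial is irreducible over Q: it has no rational root (each ±√179 ± √102 is irrational), and any factorization into two quadratics over Q would force √(18258) ∈ Q (pairing opposite roots) or √179, √102 ∈ Q (other pairings), all impossible. Hence [Q(γ):Q] = 4 = [Q(√179, √102):Q], so Q(γ) = Q(√179, √102).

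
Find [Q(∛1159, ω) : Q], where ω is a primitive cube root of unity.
[Q(∛1159, ω) : Q] = 6

[Q(∛1159):Q] = 3 (min poly x^3 - 1159, irreducible since 1159 is not a perfect cube). [Q(ω):Q] = 2 (min poly x^2 + x + 1). Since Q(∛1159) ⊂ R and ω ∉ R, we have ω ∉ Q(∛1159), so x^2 + x + 1 remains irreducible over Q(∛1159) and [Q(∛1159, ω) : Q(∛1159)] = 2. By the tower law, [Q(∛1159, ω) : Q] = 3 · 2 = 6. (In fact Q(∛1159, ω) is the splitting field of x^3 - 1159 over Q.)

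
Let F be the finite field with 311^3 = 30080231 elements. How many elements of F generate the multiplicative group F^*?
There are φ(30080230) = 11028960 primitive elements

F_q^* is cyclic of order q - 1 = 30080230. A cyclic group of order m has exactly φ(m) generators. Here m = 30080230 = 2 · 5 · 19 · 31 · 5107, so the number of primitive elements is φ(30080230) = 11028960.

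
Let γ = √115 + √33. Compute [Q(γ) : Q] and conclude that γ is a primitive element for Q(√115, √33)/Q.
[Q(γ) : Q] = 4 (equivalently, Q(γ) = Q(√115, √33))

Obviously Q(γ) ⊆ Q(√115, √33), and [Q(√115, √33):Q] = 4 (since 115, 33 are distinct squarefree integers > 1 with 3795 not a perfect square). To show equality we compute the minimal polynomial of γ. From γ = √115 + √33: γ^2 = 115 + 2√(3795) + 33 = 148 + 2√(3795), so γ^2 - 148 = 2√(3795); squaring, (γ^2 - 148)^2 = 4·3795, i.e. γ^4 - 296γ^2 + 21904 - 15180 = 0, i.e. γ^4 - 296γ^2 + 6724 = 0. So γ is a root of x^4 - 296x^2 + 6724. This polynomial is irreducible over Q: it has no rational root (each ±√115 ± √33 is irrational), and any factorization into two quadratics over Q would force √(3795) ∈ Q (pairing opposite roots) or √115, √33 ∈ Q (other pairings), all impossible. Hence [Q(γ):Q] = 4 = [Q(√115, √33):Q], so Q(γ) = Q(√115, √33).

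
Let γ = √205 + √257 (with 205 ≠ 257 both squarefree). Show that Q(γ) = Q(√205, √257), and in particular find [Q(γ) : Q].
[Q(γ) : Q] = 4 (equivalently, Q(γ) = Q(√205, √257))

Obviously Q(γ) ⊆ Q(√205, √257), and [Q(√205, √257):Q] = 4 (since 205, 257 are distinct squarefree integers > 1 with 52685 not a perfect square). To show equality we compute the minimal polynomial of γ. From γ = √205 + √257: γ^2 = 205 + 2√(52685) + 257 = 462 + 2√(52685), so γ^2 - 462 = 2√(52685); squaring, (γ^2 - 462)^2 = 4·52685, i.e. γ^4 - 924γ^2 + 213444 - 210740 = 0, i.e. γ^4 - 924γ^2 + 2704 = 0. So γ is a root of x^4 - 924x^2 + 2704. This polynomial is irreducible over Q: it has no rational root (each ±√205 ± √257 is irrational), and any factorization into two quadratics over Q would force √(52685) ∈ Q (pairing opposite roots) or √205, √257 ∈ Q (other pairings), all impossible. Hence [Q(γ):Q] = 4 = [Q(√205, √257):Q], so Q(γ) = Q(√205, √257).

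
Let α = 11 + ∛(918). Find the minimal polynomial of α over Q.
m_α(x) = x^3 - 33x^2 + 363x - 2249

Set β = α - 11 = ∛(918), so β^3 = 918. Then (α - 11)^3 - 918 = 0, i.e. α is a root of g(x) = (x - 11)^3 - 918 = x^3 - 33x^2 + 363x - 2249. Since g(x) = h(x - 11) where h(x) = x^3 - 918, and h is irreducible over Q (because 918 is not a perfect cube, so h has no rational root, and a monic cubic with no rational root is irreducible), g is also irreducible (irreducibility is preserved under the substitution x → x - 11). Hence m_α(x) = x^3 - 33x^2 + 363x - 2249.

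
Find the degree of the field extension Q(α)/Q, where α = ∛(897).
[Q(α):Q] = 3

The minimal polynomial of α is x^3 - 897, irreducible over Q since 897 is not a perfect cube (so x^3 - 897 has no rational root). Hence [Q(α):Q] = deg(m_α) = 3.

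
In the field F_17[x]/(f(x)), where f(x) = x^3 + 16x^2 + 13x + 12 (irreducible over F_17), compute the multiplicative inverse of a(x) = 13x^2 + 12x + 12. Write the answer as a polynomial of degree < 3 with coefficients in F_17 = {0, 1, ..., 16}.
a(x)^(-1) ≡ 6x^2 + 3x + 12 (mod f(x))

Since f is irreducible over F_17, F_17[x]/(f) is a field and a(x) ≠ 0 has an inverse. Apply the extended Euclidean algorithm to f(x) and a(x) in F_17[x]: f(x) = (4x + 8)·a(x) + (5x + 1);  a(x) = (6x + 8)·(5x + 1) + (4). The last nonzero remainder is the constant 4 = gcd(f, a) in F_17. Back-substituting through the division chain expresses 4 = s(x)·a(x) + t(x)·f(x) with s(x) ≡ 7x^2 + 12x + 14 (mod f), so (7x^2 + 12x + 14)·a(x) ≡ 4 (mod f). Multiplying by 4^(-1) ≡ 13 in F_17 gives a(x)^(-1) ≡ 13·(7x^2 + 12x + 14) ≡ 6x^2 + 3x + 12 (mod f). Check: (13x^2 + 12x + 12)·(6x^2 + 3x + 12) = 10x^4 + 9x^3 + 9x^2 + 10x + 8 ≡ 1 (mod x^3 + 16x^2 + 13x + 12).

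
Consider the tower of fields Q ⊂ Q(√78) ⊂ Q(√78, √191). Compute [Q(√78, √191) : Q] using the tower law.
[Q(√78, √191) : Q] = 4

[Q(√78):Q] = 2 (min poly x^2 - 78, irreducible since 78 is squarefree > 1). For the top step, suppose √191 ∈ Q(√78), say √191 = c + d√78 with c, d ∈ Q. Squaring: 191 = c^2 + 78d^2 + 2cd√78. Since √78 ∉ Q this forces 2cd = 0. If d = 0 then √191 = c ∈ Q, contradicting 191 squarefree > 1. If c = 0 then 191 = 78d^2, so 78·191 = (78d)^2 is a perfect square in Q — but 78·191 = 14898 is not a perfect square (since 78 and 191 are distinct squarefree integers). Contradiction. Hence √191 ∉ Q(√78), so x^2 - 191 stays irreducible over Q(√78) and [Q(√78, √191) : Q(√78)] = 2. By the tower law, [Q(√78, √191) : Q] = 2 · 2 = 4.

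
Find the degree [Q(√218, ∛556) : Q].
[Q(√218, ∛556) : Q] = 6

Let L = Q(√218, ∛556). Since Q(√218) ⊂ L and [Q(√218):Q] = 2, the tower law gives 2 | [L:Q]. Likewise Q(∛556) ⊂ L with [Q(∛556):Q] = 3 (because 556 is not a perfect cube), so 3 | [L:Q]. As gcd(2,3) = 1, [L:Q] is divisible by 6. Conversely L is generated over Q by √218 and ∛556, so [L:Q] ≤ 2·3 = 6. Therefore [Q(√218, ∛556) : Q] = 6.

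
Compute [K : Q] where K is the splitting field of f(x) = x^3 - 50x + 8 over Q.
[K : Q] = 6

By the rational root test, any rational root of the monic integer polynomial f(x) = x^3 - 50x + 8 must be an integer dividing the constant term 8, i.e. one of ±{1, 2, 4, 8}. Evaluating: f(1) = -41, f(-1) = 57, f(2) = -84, f(-2) = 100, f(4) = -128, f(-4) = 144, f(8) = 120, f(-8) = -104; none is 0, so f has no rational root and is therefore irreducible over Q (a cubic with no linear factor over a field is irreducible). For an irreducible cubic, the Galois group is A_3 or S_3 according as the discriminant disc(f) = -4a^3 - 27b^2 = -4·(-50)^3 - 27·(8)^2 = 498272 is or is not a square in Q. Here disc(f) = 498272 is not a perfect square in Q, so the Galois group of f over Q is not contained in A_3 and must be all of S_3. The splitting field has degree |S_3| = 6 over Q, so [K : Q] = 6.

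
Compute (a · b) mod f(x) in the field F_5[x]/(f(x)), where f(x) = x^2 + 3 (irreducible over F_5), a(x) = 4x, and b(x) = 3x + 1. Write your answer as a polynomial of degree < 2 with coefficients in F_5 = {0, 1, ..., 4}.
a · b ≡ 4x + 4 (mod f(x))

Multiply in F_5[x]: a(x)·b(x) = (4x)·(3x + 1) = 2x^2 + 4x. This has degree ≥ 2, so divide by f(x) over F_5: 2x^2 + 4x = (2)·(x^2 + 3) + (4x + 4). Hence a·b ≡ 4x + 4 (mod f). (F_5[x]/(f) is a field with 5^2 = 25 elements since f is irreducible of degree 2.)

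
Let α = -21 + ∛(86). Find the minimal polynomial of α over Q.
m_α(x) = x^3 + 63x^2 + 1323x + 9175

Set β = α + 21 = ∛(86), so β^3 = 86. Then (α + 21)^3 - 86 = 0, i.e. α is a root of g(x) = (x + 21)^3 - 86 = x^3 + 63x^2 + 1323x + 9175. Since g(x) = h(x + 21) where h(x) = x^3 - 86, and h is irreducible over Q (because 86 is not a perfect cube, so h has no rational root, and a monic cubic with no rational root is irreducible), g is also irreducible (irreducibility is preserved under the substitution x → x + 21). Hence m_α(x) = x^3 + 63x^2 + 1323x + 9175.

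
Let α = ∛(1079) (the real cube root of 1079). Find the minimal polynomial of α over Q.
m_α(x) = x^3 - 1079

α satisfies α^3 = 1079, so x^3 - 1079 annihilates α. By the rational root test, a rational root p/q (in lowest terms) of x^3 - 1079 would satisfy p^3 = 1079 q^3, forcing q = 1 and p^3 = 1079; but 1079 is not a perfect cube, contradiction. A monic cubic over Q with no rational root is irreducible (any nontrivial factorization would include a linear factor). Hence x^3 - 1079 is the minimal polynomial of α, and in particular [Q(α):Q] = 3.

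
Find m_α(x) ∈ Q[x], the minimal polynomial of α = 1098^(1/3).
m_α(x) = x^3 - 1098

α satisfies α^3 = 1098, so x^3 - 1098 annihilates α. By the rational root test, a rational root p/q (in lowest terms) of x^3 - 1098 would satisfy p^3 = 1098 q^3, forcing q = 1 and p^3 = 1098; but 1098 is not a perfect cube, contradiction. A monic cubic over Q with no rational root is irreducible (any nontrivial factorization would include a linear factor). Hence x^3 - 1098 is the minimal polynomial of α, and in particular [Q(α):Q] = 3.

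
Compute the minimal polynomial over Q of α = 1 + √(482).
m_α(x) = x^2 - 2x - 481

From α - 1 = √(482), squaring gives (α - 1)^2 = 482, i.e. α^2 - 2α + 1 = 482, so α^2 - 2α - 481 = 0. The discriminant of x^2 - 2x - 481 is (-2)^2 - 4·(-481) = 4 + 1924 = 1928, and 4·(482) is not a perfect square in Q since 482 is squarefree and ≠ 1. Hence x^2 - 2x - 481 is irreducible over Q and is the minimal polynomial of α.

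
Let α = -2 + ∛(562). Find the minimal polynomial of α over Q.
m_α(x) = x^3 + 6x^2 + 12x - 554

Set β = α + 2 = ∛(562), so β^3 = 562. Then (α + 2)^3 - 562 = 0, i.e. α is a root of g(x) = (x + 2)^3 - 562 = x^3 + 6x^2 + 12x - 554. Since g(x) = h(x + 2) where h(x) = x^3 - 562, and h is irreducible over Q (because 562 is not a perfect cube, so h has no rational root, and a monic cubic with no rational root is irreducible), g is also irreducible (irreducibility is preserved under the substitution x → x + 2). Hence m_α(x) = x^3 + 6x^2 + 12x - 554.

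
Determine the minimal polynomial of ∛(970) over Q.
m_α(x) = x^3 - 970

α satisfies α^3 = 970, so x^3 - 970 annihilates α. By the rational root test, a rational root p/q (in lowest terms) of x^3 - 970 would satisfy p^3 = 970 q^3, forcing q = 1 and p^3 = 970; but 970 is not a perfect cube, contradiction. A monic cubic over Q with no rational root is irreducible (any nontrivial factorization would include a linear factor). Hence x^3 - 970 is the minimal polynomial of α, and in particular [Q(α):Q] = 3.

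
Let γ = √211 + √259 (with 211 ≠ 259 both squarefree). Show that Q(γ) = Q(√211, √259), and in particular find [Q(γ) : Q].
[Q(γ) : Q] = 4 (equivalently, Q(γ) = Q(√211, √259))

Obviously Q(γ) ⊆ Q(√211, √259), and [Q(√211, √259):Q] = 4 (since 211, 259 are distinct squarefree integers > 1 with 54649 not a perfect square). To show equality we compute the minimal polynomial of γ. From γ = √211 + √259: γ^2 = 211 + 2√(54649) + 259 = 470 + 2√(54649), so γ^2 - 470 = 2√(54649); squaring, (γ^2 - 470)^2 = 4·54649, i.e. γ^4 - 940γ^2 + 220900 - 218596 = 0, i.e. γ^4 - 940γ^2 + 2304 = 0. So γ is a root of x^4 - 940x^2 + 2304. This polynomial is irreducible over Q: it has no rational root (each ±√211 ± √259 is irrational), and any factorization into two quadratics over Q would force √(54649) ∈ Q (pairing opposite roots) or √211, √259 ∈ Q (other pairings), all impossible. Hence [Q(γ):Q] = 4 = [Q(√211, √259):Q], so Q(γ) = Q(√211, √259).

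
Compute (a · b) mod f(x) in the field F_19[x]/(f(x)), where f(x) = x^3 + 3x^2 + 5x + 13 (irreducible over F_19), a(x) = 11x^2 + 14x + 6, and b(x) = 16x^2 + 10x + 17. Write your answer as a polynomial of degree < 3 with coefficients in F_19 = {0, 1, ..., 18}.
a · b ≡ 11x^2 + 6x + 2 (mod f(x))

Multiply in F_19[x]: a(x)·b(x) = (11x^2 + 14x + 6)·(16x^2 + 10x + 17) = 5x^4 + 11x^3 + 5x^2 + 13x + 7. This has degree ≥ 3, so divide by f(x) over F_19: 5x^4 + 11x^3 + 5x^2 + 13x + 7 = (5x + 15)·(x^3 + 3x^2 + 5x + 13) + (11x^2 + 6x + 2). Hence a·b ≡ 11x^2 + 6x + 2 (mod f). (F_19[x]/(f) is a field with 19^3 = 6859 elements since f is irreducible of degree 3.)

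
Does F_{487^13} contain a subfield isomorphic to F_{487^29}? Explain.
No: F_{487^29} is not a subfield of F_{487^13}

F_{p^m} embeds in F_{p^n} iff m | n. Here 29 ∤ 13 (since 13 = 0·29 + 13 with remainder 13 ≠ 0), so F_{487^29} is not a subfield of F_{487^13}. Equivalently: if it were, the tower law would give 29 = [F_{487^29}:F_487] dividing [F_{487^13}:F_487] = 13, contradiction.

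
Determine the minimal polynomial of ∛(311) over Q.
m_α(x) = x^3 - 311

α satisfies α^3 = 311, so x^3 - 311 annihilates α. By the rational root test, a rational root p/q (in lowest terms) of x^3 - 311 would satisfy p^3 = 311 q^3, forcing q = 1 and p^3 = 311; but 311 is not a perfect cube, contradiction. A monic cubic over Q with no rational root is irreducible (any nontrivial factorization would include a linear factor). Hence x^3 - 311 is the minimal polynomial of α, and in particular [Q(α):Q] = 3.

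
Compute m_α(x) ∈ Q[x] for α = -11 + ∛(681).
m_α(x) = x^3 + 33x^2 + 363x + 650

Set β = α + 11 = ∛(681), so β^3 = 681. Then (α + 11)^3 - 681 = 0, i.e. α is a root of g(x) = (x + 11)^3 - 681 = x^3 + 33x^2 + 363x + 650. Since g(x) = h(x + 11) where h(x) = x^3 - 681, and h is irreducible over Q (because 681 is not a perfect cube, so h has no rational root, and a monic cubic with no rational root is irreducible), g is also irreducible (irreducibility is preserved under the substitution x → x + 11). Hence m_α(x) = x^3 + 33x^2 + 363x + 650.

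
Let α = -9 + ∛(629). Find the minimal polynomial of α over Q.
m_α(x) = x^3 + 27x^2 + 243x + 100

Set β = α + 9 = ∛(629), so β^3 = 629. Then (α + 9)^3 - 629 = 0, i.e. α is a root of g(x) = (x + 9)^3 - 629 = x^3 + 27x^2 + 243x + 100. Since g(x) = h(x + 9) where h(x) = x^3 - 629, and h is irreducible over Q (because 629 is not a perfect cube, so h has no rational root, and a monic cubic with no rational root is irreducible), g is also irreducible (irreducibility is preserved under the substitution x → x + 9). Hence m_α(x) = x^3 + 27x^2 + 243x + 100.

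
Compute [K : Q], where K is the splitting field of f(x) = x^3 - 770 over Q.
[K : Q] = 6

The roots of x^3 - 770 are ∛770, ω∛770, ω^2∛770 where ω = e^(2πi/3) is a primitive cube root of unity, so K = Q(∛770, ω). Now [Q(∛770):Q] = 3 (since 770 is not a perfect cube, x^3 - 770 is irreducible) and [Q(ω):Q] = 2. Both 2 and 3 divide [K:Q], and [K:Q] ≤ 3·2 = 6, so [K:Q] = 6. (Equivalently: Q(∛770) ⊂ R but ω ∉ R, so [K : Q(∛770)] = 2.)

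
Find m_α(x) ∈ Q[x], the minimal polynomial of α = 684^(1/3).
m_α(x) = x^3 - 684

α satisfies α^3 = 684, so x^3 - 684 annihilates α. By the rational root test, a rational root p/q (in lowest terms) of x^3 - 684 would satisfy p^3 = 684 q^3, forcing q = 1 and p^3 = 684; but 684 is not a perfect cube, contradiction. A monic cubic over Q with no rational root is irreducible (any nontrivial factorization would include a linear factor). Hence x^3 - 684 is the minimal polynomial of α, and in particular [Q(α):Q] = 3.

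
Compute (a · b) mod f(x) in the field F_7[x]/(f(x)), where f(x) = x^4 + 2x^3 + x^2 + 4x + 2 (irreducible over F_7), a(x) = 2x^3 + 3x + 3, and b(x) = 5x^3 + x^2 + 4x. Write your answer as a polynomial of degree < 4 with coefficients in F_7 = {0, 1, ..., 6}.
a · b ≡ 3x^3 + 4x^2 + 6x (mod f(x))

Multiply in F_7[x]: a(x)·b(x) = (2x^3 + 3x + 3)·(5x^3 + x^2 + 4x) = 3x^6 + 2x^5 + 2x^4 + 4x^3 + x^2 + 5x. This has degree ≥ 4, so divide by f(x) over F_7: 3x^6 + 2x^5 + 2x^4 + 4x^3 + x^2 + 5x = (3x^2 + 3x)·(x^4 + 2x^3 + x^2 + 4x + 2) + (3x^3 + 4x^2 + 6x). Hence a·b ≡ 3x^3 + 4x^2 + 6x (mod f). (F_7[x]/(f) is a field with 7^4 = 2401 elements since f is irreducible of degree 4.)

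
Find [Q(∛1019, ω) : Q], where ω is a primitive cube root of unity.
[Q(∛1019, ω) : Q] = 6

[Q(∛1019):Q] = 3 (min poly x^3 - 1019, irreducible since 1019 is not a perfect cube). [Q(ω):Q] = 2 (min poly x^2 + x + 1). Since Q(∛1019) ⊂ R and ω ∉ R, we have ω ∉ Q(∛1019), so x^2 + x + 1 remains irreducible over Q(∛1019) and [Q(∛1019, ω) : Q(∛1019)] = 2. By the tower law, [Q(∛1019, ω) : Q] = 3 · 2 = 6. (In fact Q(∛1019, ω) is the splitting field of x^3 - 1019 over Q.)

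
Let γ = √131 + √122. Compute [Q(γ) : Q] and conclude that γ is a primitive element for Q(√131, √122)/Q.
[Q(γ) : Q] = 4 (equivalently, Q(γ) = Q(√131, √122))

Obviously Q(γ) ⊆ Q(√131, √122), and [Q(√131, √122):Q] = 4 (since 131, 122 are distinct squarefree integers > 1 with 15982 not a perfect square). To show equality we compute the minimal polynomial of γ. From γ = √131 + √122: γ^2 = 131 + 2√(15982) + 122 = 253 + 2√(15982), so γ^2 - 253 = 2√(15982); squaring, (γ^2 - 253)^2 = 4·15982, i.e. γ^4 - 506γ^2 + 64009 - 63928 = 0, i.e. γ^4 - 506γ^2 + 81 = 0. So γ is a root of x^4 - 506x^2 + 81. This polynomial is irreducible over Q: it has no rational root (each ±√131 ± √122 is irrational), and any factorization into two quadratics over Q would force √(15982) ∈ Q (pairing opposite roots) or √131, √122 ∈ Q (other pairings), all impossible. Hence [Q(γ):Q] = 4 = [Q(√131, √122):Q], so Q(γ) = Q(√131, √122).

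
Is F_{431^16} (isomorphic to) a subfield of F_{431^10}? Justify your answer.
No: F_{431^16} is not a subfield of F_{431^10}

F_{p^m} embeds in F_{p^n} iff m | n. Here 16 ∤ 10 (since 10 = 0·16 + 10 with remainder 10 ≠ 0), so F_{431^16} is not a subfield of F_{431^10}. Equivalently: if it were, the tower law would give 16 = [F_{431^16}:F_431] dividing [F_{431^10}:F_431] = 10, contradiction.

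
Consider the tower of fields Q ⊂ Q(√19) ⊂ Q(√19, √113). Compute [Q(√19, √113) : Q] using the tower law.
[Q(√19, √113) : Q] = 4

[Q(√19):Q] = 2 (min poly x^2 - 19, irreducible since 19 is squarefree > 1). For the top step, suppose √113 ∈ Q(√19), say √113 = c + d√19 with c, d ∈ Q. Squaring: 113 = c^2 + 19d^2 + 2cd√19. Since √19 ∉ Q this forces 2cd = 0. If d = 0 then √113 = c ∈ Q, contradicting 113 squarefree > 1. If c = 0 then 113 = 19d^2, so 19·113 = (19d)^2 is a perfect square in Q — but 19·113 = 2147 is not a perfect square (since 19 and 113 are distinct squarefree integers). Contradiction. Hence √113 ∉ Q(√19), so x^2 - 113 stays irreducible over Q(√19) and [Q(√19, √113) : Q(√19)] = 2. By the tower law, [Q(√19, √113) : Q] = 2 · 2 = 4.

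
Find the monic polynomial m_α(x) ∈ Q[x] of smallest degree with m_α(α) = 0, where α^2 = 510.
m_α(x) = x^2 - 510

α satisfies α^2 - 510 = 0, so x^2 - 510 annihilates α. Since d = 510 is squarefree and ≠ 1, it is not a perfect square in Q, so x^2 - 510 has no rational root and is therefore irreducible over Q (a degree-2 polynomial over a field is irreducible iff it has no root). Hence m_α(x) = x^2 - 510.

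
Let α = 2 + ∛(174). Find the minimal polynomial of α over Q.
m_α(x) = x^3 - 6x^2 + 12x - 182

Set β = α - 2 = ∛(174), so β^3 = 174. Then (α - 2)^3 - 174 = 0, i.e. α is a root of g(x) = (x - 2)^3 - 174 = x^3 - 6x^2 + 12x - 182. Since g(x) = h(x - 2) where h(x) = x^3 - 174, and h is irreducible over Q (because 174 is not a perfect cube, so h has no rational root, and a monic cubic with no rational root is irreducible), g is also irreducible (irreducibility is preserved under the substitution x → x - 2). Hence m_α(x) = x^3 - 6x^2 + 12x - 182.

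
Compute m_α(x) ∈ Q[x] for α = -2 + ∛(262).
m_α(x) = x^3 + 6x^2 + 12x - 254

Set β = α + 2 = ∛(262), so β^3 = 262. Then (α + 2)^3 - 262 = 0, i.e. α is a root of g(x) = (x + 2)^3 - 262 = x^3 + 6x^2 + 12x - 254. Since g(x) = h(x + 2) where h(x) = x^3 - 262, and h is irreducible over Q (because 262 is not a perfect cube, so h has no rational root, and a monic cubic with no rational root is irreducible), g is also irreducible (irreducibility is preserved under the substitution x → x + 2). Hence m_α(x) = x^3 + 6x^2 + 12x - 254.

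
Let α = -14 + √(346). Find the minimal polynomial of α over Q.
m_α(x) = x^2 + 28x - 150

From α + 14 = √(346), squaring gives (α + 14)^2 = 346, i.e. α^2 + 28α + 196 = 346, so α^2 + 28α - 150 = 0. The discriminant of x^2 + 28x - 150 is (28)^2 - 4·(-150) = 784 + 600 = 1384, and 4·(346) is not a perfect square in Q since 346 is squarefree and ≠ 1. Hence x^2 + 28x - 150 is irreducible over Q and is the minimal polynomial of α.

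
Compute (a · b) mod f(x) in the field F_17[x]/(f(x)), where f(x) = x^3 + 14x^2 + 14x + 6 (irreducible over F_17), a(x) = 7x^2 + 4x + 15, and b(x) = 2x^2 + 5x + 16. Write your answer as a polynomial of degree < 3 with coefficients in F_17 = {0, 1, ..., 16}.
a · b ≡ 4x + 2 (mod f(x))

Multiply in F_17[x]: a(x)·b(x) = (7x^2 + 4x + 15)·(2x^2 + 5x + 16) = 14x^4 + 9x^3 + 9x^2 + 3x + 2. This has degree ≥ 3, so divide by f(x) over F_17: 14x^4 + 9x^3 + 9x^2 + 3x + 2 = (14x)·(x^3 + 14x^2 + 14x + 6) + (4x + 2). Hence a·b ≡ 4x + 2 (mod f). (F_17[x]/(f) is a field with 17^3 = 4913 elements since f is irreducible of degree 3.)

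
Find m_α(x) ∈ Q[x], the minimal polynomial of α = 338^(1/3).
m_α(x) = x^3 - 338

α satisfies α^3 = 338, so x^3 - 338 annihilates α. By the rational root test, a rational root p/q (in lowest terms) of x^3 - 338 would satisfy p^3 = 338 q^3, forcing q = 1 and p^3 = 338; but 338 is not a perfect cube, contradiction. A monic cubic over Q with no rational root is irreducible (any nontrivial factorization would include a linear factor). Hence x^3 - 338 is the minimal polynomial of α, and in particular [Q(α):Q] = 3.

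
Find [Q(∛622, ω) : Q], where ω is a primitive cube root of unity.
[Q(∛622, ω) : Q] = 6

[Q(∛622):Q] = 3 (min poly x^3 - 622, irreducible since 622 is not a perfect cube). [Q(ω):Q] = 2 (min poly x^2 + x + 1). Since Q(∛622) ⊂ R and ω ∉ R, we have ω ∉ Q(∛622), so x^2 + x + 1 remains irreducible over Q(∛622) and [Q(∛622, ω) : Q(∛622)] = 2. By the tower law, [Q(∛622, ω) : Q] = 3 · 2 = 6. (In fact Q(∛622, ω) is the splitting field of x^3 - 622 over Q.)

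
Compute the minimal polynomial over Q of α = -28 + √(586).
m_α(x) = x^2 + 56x + 198

From α + 28 = √(586), squaring gives (α + 28)^2 = 586, i.e. α^2 + 56α + 784 = 586, so α^2 + 56α + 198 = 0. The discriminant of x^2 + 56x + 198 is (56)^2 - 4·(198) = 3136 - 792 = 2344, and 4·(586) is not a perfect square in Q since 586 is squarefree and ≠ 1. Hence x^2 + 56x + 198 is irreducible over Q and is the minimal polynomial of α.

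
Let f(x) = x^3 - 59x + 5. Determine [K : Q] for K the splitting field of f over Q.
[K : Q] = 6

By the rational root test, any rational root of the monic integer polynomial f(x) = x^3 - 59x + 5 must be an integer dividing the constant term 5, i.e. one of ±{1, 5}. Evaluating: f(1) = -53, f(-1) = 63, f(5) = -165, f(-5) = 175; none is 0, so f has no rational root and is therefore irreducible over Q (a cubic with no linear factor over a field is irreducible). For an irreducible cubic, the Galois group is A_3 or S_3 according as the discriminant disc(f) = -4a^3 - 27b^2 = -4·(-59)^3 - 27·(5)^2 = 820841 is or is not a square in Q. Here disc(f) = 820841 is not a perfect square in Q, so the Galois group of f over Q is not contained in A_3 and must be all of S_3. The splitting field has degree |S_3| = 6 over Q, so [K : Q] = 6.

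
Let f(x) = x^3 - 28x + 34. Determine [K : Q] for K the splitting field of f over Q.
[K : Q] = 6

By the rational root test, any rational root of the monic integer polynomial f(x) = x^3 - 28x + 34 must be an integer dividing the constant term 34, i.e. one of ±{1, 2, 17, 34}. Evaluating: f(1) = 7, f(-1) = 61, f(2) = -14, f(-2) = 82, f(17) = 4471, f(-17) = -4403, f(34) = 38386, f(-34) = -38318; none is 0, so f has no rational root and is therefore irreducible over Q (a cubic with no linear factor over a field is irreducible). For an irreducible cubic, the Galois group is A_3 or S_3 according as the discriminant disc(f) = -4a^3 - 27b^2 = -4·(-28)^3 - 27·(34)^2 = 56596 is or is not a square in Q. Here disc(f) = 56596 is not a perfect square in Q, so the Galois group of f over Q is not contained in A_3 and must be all of S_3. The splitting field has degree |S_3| = 6 over Q, so [K : Q] = 6.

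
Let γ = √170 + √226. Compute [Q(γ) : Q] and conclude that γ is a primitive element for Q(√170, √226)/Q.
[Q(γ) : Q] = 4 (equivalently, Q(γ) = Q(√170, √226))

Obviously Q(γ) ⊆ Q(√170, √226), and [Q(√170, √226):Q] = 4 (since 170, 226 are distinct squarefree integers > 1 with 38420 not a perfect square). To show equality we compute the minimal polynomial of γ. From γ = √170 + √226: γ^2 = 170 + 2√(38420) + 226 = 396 + 2√(38420), so γ^2 - 396 = 2√(38420); squaring, (γ^2 - 396)^2 = 4·38420, i.e. γ^4 - 792γ^2 + 156816 - 153680 = 0, i.e. γ^4 - 792γ^2 + 3136 = 0. So γ is a root of x^4 - 792x^2 + 3136. This polynomial is irreducible over Q: it has no rational root (each ±√170 ± √226 is irrational), and any factorization into two quadratics over Q would force √(38420) ∈ Q (pairing opposite roots) or √170, √226 ∈ Q (other pairings), all impossible. Hence [Q(γ):Q] = 4 = [Q(√170, √226):Q], so Q(γ) = Q(√170, √226).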